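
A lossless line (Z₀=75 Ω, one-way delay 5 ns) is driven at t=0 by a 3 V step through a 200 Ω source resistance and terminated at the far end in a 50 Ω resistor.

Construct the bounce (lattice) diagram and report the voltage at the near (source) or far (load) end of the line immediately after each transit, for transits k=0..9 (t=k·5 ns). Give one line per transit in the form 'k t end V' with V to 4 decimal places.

Γ_L=-0.200000, Γ_S=0.454545; launch V₁=3·75/275=0.818182
k=0 src: V=0.8182
k=1 load: inc=0.818182, refl=0.818182·-0.200000=-0.1636; V=0.000000+0.818182+-0.163636=0.6545
k=2 src: inc=-0.163636, refl=-0.163636·0.454545=-0.0744; V=0.818182+-0.163636+-0.074380=0.5802
k=3 load: inc=-0.074380, refl=-0.074380·-0.200000=0.0149; V=0.654545+-0.074380+0.014876=0.5950
k=4 src: inc=0.014876, refl=0.014876·0.454545=0.0068; V=0.580165+0.014876+0.006762=0.6018
k=5 load: inc=0.006762, refl=0.006762·-0.200000=-0.0014; V=0.595041+0.006762+-0.001352=0.6005
k=6 src: inc=-0.001352, refl=-0.001352·0.454545=-0.0006; V=0.601803+-0.001352+-0.000615=0.5998
k=7 load: inc=-0.000615, refl=-0.000615·-0.200000=0.0001; V=0.600451+-0.000615+0.000123=0.6000
k=8 src: inc=0.000123, refl=0.000123·0.454545=0.0001; V=0.599836+0.000123+0.000056=0.6000
k=9 load: inc=0.000056, refl=0.000056·-0.200000=-0.0000; V=0.599959+0.000056+-0.000011=0.6000

0 0 source 0.8182
1 5 load 0.6545
2 10 source 0.5802
3 15 load 0.5950
4 20 source 0.6018
5 25 load 0.6005
6 30 source 0.5998
7 35 load 0.6000
8 40 source 0.6000
9 45 load 0.6000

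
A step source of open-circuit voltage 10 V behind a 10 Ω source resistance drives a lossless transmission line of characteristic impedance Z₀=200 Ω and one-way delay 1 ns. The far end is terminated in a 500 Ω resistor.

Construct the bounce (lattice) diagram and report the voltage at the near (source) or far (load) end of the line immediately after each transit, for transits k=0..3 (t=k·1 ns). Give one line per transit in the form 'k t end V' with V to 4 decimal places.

0 0 source 9.5238
1 1 load 13.6054
2 2 source 9.9125
3 3 load 8.3299

Γ_L=0.428571, Γ_S=-0.904762; launch V₁=10·200/210=9.523810
k=0 src: V=9.5238
k=1 load: inc=9.523810, refl=9.523810·0.428571=4.0816; V=0.000000+9.523810+4.081633=13.6054
k=2 src: inc=4.081633, refl=4.081633·-0.904762=-3.6929; V=9.523810+4.081633+-3.692906=9.9125
k=3 load: inc=-3.692906, refl=-3.692906·0.428571=-1.5827; V=13.605442+-3.692906+-1.582674=8.3299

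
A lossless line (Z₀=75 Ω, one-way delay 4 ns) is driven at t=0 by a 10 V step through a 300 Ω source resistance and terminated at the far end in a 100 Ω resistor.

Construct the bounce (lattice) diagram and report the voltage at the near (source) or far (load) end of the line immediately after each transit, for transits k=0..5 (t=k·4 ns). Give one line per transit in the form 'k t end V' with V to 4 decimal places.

Γ_L=0.142857, Γ_S=0.600000; launch V₁=10·75/375=2.000000
k=0 src: V=2.0000
k=1 load: inc=2.000000, refl=2.000000·0.142857=0.2857; V=0.000000+2.000000+0.285714=2.2857
k=2 src: inc=0.285714, refl=0.285714·0.600000=0.1714; V=2.000000+0.285714+0.171429=2.4571
k=3 load: inc=0.171429, refl=0.171429·0.142857=0.0245; V=2.285714+0.171429+0.024490=2.4816
k=4 src: inc=0.024490, refl=0.024490·0.600000=0.0147; V=2.457143+0.024490+0.014694=2.4963
k=5 load: inc=0.014694, refl=0.014694·0.142857=0.0021; V=2.481633+0.014694+0.002099=2.4984

0 0 source 2.0000
1 4 load 2.2857
2 8 source 2.4571
3 12 load 2.4816
4 16 source 2.4963
5 20 load 2.4984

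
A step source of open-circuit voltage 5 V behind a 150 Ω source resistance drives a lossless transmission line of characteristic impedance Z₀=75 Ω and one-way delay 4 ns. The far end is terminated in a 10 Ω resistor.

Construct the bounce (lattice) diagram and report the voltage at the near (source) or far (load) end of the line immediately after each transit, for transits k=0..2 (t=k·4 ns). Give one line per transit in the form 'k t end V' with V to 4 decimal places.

Γ_L=-0.764706, Γ_S=0.333333; launch V₁=5·75/225=1.666667
k=0 src: V=1.6667
k=1 load: inc=1.666667, refl=1.666667·-0.764706=-1.2745; V=0.000000+1.666667+-1.274510=0.3922
k=2 src: inc=-1.274510, refl=-1.274510·0.333333=-0.4248; V=1.666667+-1.274510+-0.424837=-0.0327

0 0 source 1.6667
1 4 load 0.3922
2 8 source -0.0327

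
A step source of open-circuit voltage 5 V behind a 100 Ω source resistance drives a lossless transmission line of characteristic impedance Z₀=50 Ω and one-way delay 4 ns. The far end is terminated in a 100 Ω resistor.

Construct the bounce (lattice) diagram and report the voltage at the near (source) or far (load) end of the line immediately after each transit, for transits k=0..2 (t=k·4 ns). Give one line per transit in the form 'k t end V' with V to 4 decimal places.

0 0 source 1.6667
1 4 load 2.2222
2 8 source 2.4074

Γ_L=0.333333, Γ_S=0.333333; launch V₁=5·50/150=1.666667
k=0 src: V=1.6667
k=1 load: inc=1.666667, refl=1.666667·0.333333=0.5556; V=0.000000+1.666667+0.555556=2.2222
k=2 src: inc=0.555556, refl=0.555556·0.333333=0.1852; V=1.666667+0.555556+0.185185=2.4074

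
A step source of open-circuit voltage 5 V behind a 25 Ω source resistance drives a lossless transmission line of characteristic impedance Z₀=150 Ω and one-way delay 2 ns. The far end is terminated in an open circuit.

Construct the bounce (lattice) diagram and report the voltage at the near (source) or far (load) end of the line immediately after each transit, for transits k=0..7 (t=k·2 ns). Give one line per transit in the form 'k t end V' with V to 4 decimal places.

0 0 source 4.2857
1 2 load 8.5714
2 4 source 5.5102
3 6 load 2.4490
4 8 source 4.6356
5 10 load 6.8222
6 12 source 5.2603
7 14 load 3.6985

Γ_L=1.000000, Γ_S=-0.714286; launch V₁=5·150/175=4.285714
k=0 src: V=4.2857
k=1 load: inc=4.285714, refl=4.285714·1.000000=4.2857; V=0.000000+4.285714+4.285714=8.5714
k=2 src: inc=4.285714, refl=4.285714·-0.714286=-3.0612; V=4.285714+4.285714+-3.061224=5.5102
k=3 load: inc=-3.061224, refl=-3.061224·1.000000=-3.0612; V=8.571429+-3.061224+-3.061224=2.4490
k=4 src: inc=-3.061224, refl=-3.061224·-0.714286=2.1866; V=5.510204+-3.061224+2.186589=4.6356
k=5 load: inc=2.186589, refl=2.186589·1.000000=2.1866; V=2.448980+2.186589+2.186589=6.8222
k=6 src: inc=2.186589, refl=2.186589·-0.714286=-1.5618; V=4.635569+2.186589+-1.561849=5.2603
k=7 load: inc=-1.561849, refl=-1.561849·1.000000=-1.5618; V=6.822157+-1.561849+-1.561849=3.6985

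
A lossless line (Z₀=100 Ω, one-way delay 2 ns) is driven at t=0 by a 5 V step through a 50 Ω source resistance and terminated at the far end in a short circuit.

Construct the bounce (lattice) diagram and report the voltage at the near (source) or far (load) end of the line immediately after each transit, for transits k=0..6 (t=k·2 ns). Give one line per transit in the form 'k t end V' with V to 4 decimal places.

0 0 source 3.3333
1 2 load 0.0000
2 4 source 1.1111
3 6 load 0.0000
4 8 source 0.3704
5 10 load 0.0000
6 12 source 0.1235

Γ_L=-1.000000, Γ_S=-0.333333; launch V₁=5·100/150=3.333333
k=0 src: V=3.3333
k=1 load: inc=3.333333, refl=3.333333·-1.000000=-3.3333; V=0.000000+3.333333+-3.333333=0.0000
k=2 src: inc=-3.333333, refl=-3.333333·-0.333333=1.1111; V=3.333333+-3.333333+1.111111=1.1111
k=3 load: inc=1.111111, refl=1.111111·-1.000000=-1.1111; V=0.000000+1.111111+-1.111111=0.0000
k=4 src: inc=-1.111111, refl=-1.111111·-0.333333=0.3704; V=1.111111+-1.111111+0.370370=0.3704
k=5 load: inc=0.370370, refl=0.370370·-1.000000=-0.3704; V=0.000000+0.370370+-0.370370=0.0000
k=6 src: inc=-0.370370, refl=-0.370370·-0.333333=0.1235; V=0.370370+-0.370370+0.123457=0.1235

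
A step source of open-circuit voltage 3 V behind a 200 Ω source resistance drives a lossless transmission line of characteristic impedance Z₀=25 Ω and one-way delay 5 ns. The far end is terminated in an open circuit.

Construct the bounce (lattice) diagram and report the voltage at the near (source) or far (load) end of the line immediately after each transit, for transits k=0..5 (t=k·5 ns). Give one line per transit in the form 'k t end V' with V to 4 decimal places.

0 0 source 0.3333
1 5 load 0.6667
2 10 source 0.9259
3 15 load 1.1852
4 20 source 1.3868
5 25 load 1.5885

Γ_L=1.000000, Γ_S=0.777778; launch V₁=3·25/225=0.333333
k=0 src: V=0.3333
k=1 load: inc=0.333333, refl=0.333333·1.000000=0.3333; V=0.000000+0.333333+0.333333=0.6667
k=2 src: inc=0.333333, refl=0.333333·0.777778=0.2593; V=0.333333+0.333333+0.259259=0.9259
k=3 load: inc=0.259259, refl=0.259259·1.000000=0.2593; V=0.666667+0.259259+0.259259=1.1852
k=4 src: inc=0.259259, refl=0.259259·0.777778=0.2016; V=0.925926+0.259259+0.201646=1.3868
k=5 load: inc=0.201646, refl=0.201646·1.000000=0.2016; V=1.185185+0.201646+0.201646=1.5885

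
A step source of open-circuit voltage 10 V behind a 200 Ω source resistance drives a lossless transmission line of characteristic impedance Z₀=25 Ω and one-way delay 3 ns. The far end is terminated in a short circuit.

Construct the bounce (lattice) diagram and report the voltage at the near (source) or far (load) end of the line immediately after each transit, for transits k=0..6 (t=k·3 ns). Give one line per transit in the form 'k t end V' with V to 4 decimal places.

0 0 source 1.1111
1 3 load 0.0000
2 6 source -0.8642
3 9 load 0.0000
4 12 source 0.6722
5 15 load 0.0000
6 18 source -0.5228

Γ_L=-1.000000, Γ_S=0.777778; launch V₁=10·25/225=1.111111
k=0 src: V=1.1111
k=1 load: inc=1.111111, refl=1.111111·-1.000000=-1.1111; V=0.000000+1.111111+-1.111111=0.0000
k=2 src: inc=-1.111111, refl=-1.111111·0.777778=-0.8642; V=1.111111+-1.111111+-0.864198=-0.8642
k=3 load: inc=-0.864198, refl=-0.864198·-1.000000=0.8642; V=0.000000+-0.864198+0.864198=0.0000
k=4 src: inc=0.864198, refl=0.864198·0.777778=0.6722; V=-0.864198+0.864198+0.672154=0.6722
k=5 load: inc=0.672154, refl=0.672154·-1.000000=-0.6722; V=0.000000+0.672154+-0.672154=0.0000
k=6 src: inc=-0.672154, refl=-0.672154·0.777778=-0.5228; V=0.672154+-0.672154+-0.522786=-0.5228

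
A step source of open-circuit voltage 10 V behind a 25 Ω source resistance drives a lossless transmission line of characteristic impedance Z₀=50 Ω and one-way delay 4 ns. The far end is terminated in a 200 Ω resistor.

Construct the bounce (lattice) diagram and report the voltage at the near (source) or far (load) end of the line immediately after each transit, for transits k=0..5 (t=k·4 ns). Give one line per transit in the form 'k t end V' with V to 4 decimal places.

0 0 source 6.6667
1 4 load 10.6667
2 8 source 9.3333
3 12 load 8.5333
4 16 source 8.8000
5 20 load 8.9600

Γ_L=0.600000, Γ_S=-0.333333; launch V₁=10·50/75=6.666667
k=0 src: V=6.6667
k=1 load: inc=6.666667, refl=6.666667·0.600000=4.0000; V=0.000000+6.666667+4.000000=10.6667
k=2 src: inc=4.000000, refl=4.000000·-0.333333=-1.3333; V=6.666667+4.000000+-1.333333=9.3333
k=3 load: inc=-1.333333, refl=-1.333333·0.600000=-0.8000; V=10.666667+-1.333333+-0.800000=8.5333
k=4 src: inc=-0.800000, refl=-0.800000·-0.333333=0.2667; V=9.333333+-0.800000+0.266667=8.8000
k=5 load: inc=0.266667, refl=0.266667·0.600000=0.1600; V=8.533333+0.266667+0.160000=8.9600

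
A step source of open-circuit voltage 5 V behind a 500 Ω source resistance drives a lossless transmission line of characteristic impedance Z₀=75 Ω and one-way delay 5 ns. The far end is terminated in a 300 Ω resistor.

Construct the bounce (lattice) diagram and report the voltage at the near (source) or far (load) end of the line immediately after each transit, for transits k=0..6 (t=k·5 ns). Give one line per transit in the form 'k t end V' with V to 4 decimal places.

Γ_L=0.600000, Γ_S=0.739130; launch V₁=5·75/575=0.652174
k=0 src: V=0.6522
k=1 load: inc=0.652174, refl=0.652174·0.600000=0.3913; V=0.000000+0.652174+0.391304=1.0435
k=2 src: inc=0.391304, refl=0.391304·0.739130=0.2892; V=0.652174+0.391304+0.289225=1.3327
k=3 load: inc=0.289225, refl=0.289225·0.600000=0.1735; V=1.043478+0.289225+0.173535=1.5062
k=4 src: inc=0.173535, refl=0.173535·0.739130=0.1283; V=1.332703+0.173535+0.128265=1.6345
k=5 load: inc=0.128265, refl=0.128265·0.600000=0.0770; V=1.506238+0.128265+0.076959=1.7115
k=6 src: inc=0.076959, refl=0.076959·0.739130=0.0569; V=1.634503+0.076959+0.056883=1.7683

0 0 source 0.6522
1 5 load 1.0435
2 10 source 1.3327
3 15 load 1.5062
4 20 source 1.6345
5 25 load 1.7115
6 30 source 1.7683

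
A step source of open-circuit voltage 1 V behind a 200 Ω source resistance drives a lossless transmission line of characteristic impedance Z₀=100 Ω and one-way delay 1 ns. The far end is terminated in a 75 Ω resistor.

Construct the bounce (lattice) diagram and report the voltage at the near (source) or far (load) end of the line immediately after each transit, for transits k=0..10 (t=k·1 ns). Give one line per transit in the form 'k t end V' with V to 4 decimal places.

Γ_L=-0.142857, Γ_S=0.333333; launch V₁=1·100/300=0.333333
k=0 src: V=0.3333
k=1 load: inc=0.333333, refl=0.333333·-0.142857=-0.0476; V=0.000000+0.333333+-0.047619=0.2857
k=2 src: inc=-0.047619, refl=-0.047619·0.333333=-0.0159; V=0.333333+-0.047619+-0.015873=0.2698
k=3 load: inc=-0.015873, refl=-0.015873·-0.142857=0.0023; V=0.285714+-0.015873+0.002268=0.2721
k=4 src: inc=0.002268, refl=0.002268·0.333333=0.0008; V=0.269841+0.002268+0.000756=0.2729
k=5 load: inc=0.000756, refl=0.000756·-0.142857=-0.0001; V=0.272109+0.000756+-0.000108=0.2728
k=6 src: inc=-0.000108, refl=-0.000108·0.333333=-0.0000; V=0.272865+-0.000108+-0.000036=0.2727
k=7 load: inc=-0.000036, refl=-0.000036·-0.142857=0.0000; V=0.272757+-0.000036+0.000005=0.2727
k=8 src: inc=0.000005, refl=0.000005·0.333333=0.0000; V=0.272721+0.000005+0.000002=0.2727
k=9 load: inc=0.000002, refl=0.000002·-0.142857=-0.0000; V=0.272726+0.000002+-0.000000=0.2727
k=10 src: inc=-0.000000, refl=-0.000000·0.333333=-0.0000; V=0.272728+-0.000000+-0.000000=0.2727

0 0 source 0.3333
1 1 load 0.2857
2 2 source 0.2698
3 3 load 0.2721
4 4 source 0.2729
5 5 load 0.2728
6 6 source 0.2727
7 7 load 0.2727
8 8 source 0.2727
9 9 load 0.2727
10 10 source 0.2727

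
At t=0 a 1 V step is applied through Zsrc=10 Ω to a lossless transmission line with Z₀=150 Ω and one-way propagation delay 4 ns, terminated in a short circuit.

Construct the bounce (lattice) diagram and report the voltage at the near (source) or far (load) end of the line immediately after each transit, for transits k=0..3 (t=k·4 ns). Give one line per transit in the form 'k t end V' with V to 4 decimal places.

Γ_L=-1.000000, Γ_S=-0.875000; launch V₁=1·150/160=0.937500
k=0 src: V=0.9375
k=1 load: inc=0.937500, refl=0.937500·-1.000000=-0.9375; V=0.000000+0.937500+-0.937500=0.0000
k=2 src: inc=-0.937500, refl=-0.937500·-0.875000=0.8203; V=0.937500+-0.937500+0.820312=0.8203
k=3 load: inc=0.820312, refl=0.820312·-1.000000=-0.8203; V=0.000000+0.820312+-0.820312=0.0000

0 0 source 0.9375
1 4 load 0.0000
2 8 source 0.8203
3 12 load 0.0000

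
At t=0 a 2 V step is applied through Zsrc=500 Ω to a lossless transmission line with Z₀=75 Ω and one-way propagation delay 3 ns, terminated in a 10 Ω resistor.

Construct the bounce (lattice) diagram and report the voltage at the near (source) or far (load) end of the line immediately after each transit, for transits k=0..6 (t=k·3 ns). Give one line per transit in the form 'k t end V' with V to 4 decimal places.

Γ_L=-0.764706, Γ_S=0.739130; launch V₁=2·75/575=0.260870
k=0 src: V=0.2609
k=1 load: inc=0.260870, refl=0.260870·-0.764706=-0.1995; V=0.000000+0.260870+-0.199488=0.0614
k=2 src: inc=-0.199488, refl=-0.199488·0.739130=-0.1474; V=0.260870+-0.199488+-0.147448=-0.0861
k=3 load: inc=-0.147448, refl=-0.147448·-0.764706=0.1128; V=0.061381+-0.147448+0.112754=0.0267
k=4 src: inc=0.112754, refl=0.112754·0.739130=0.0833; V=-0.086067+0.112754+0.083340=0.1100
k=5 load: inc=0.083340, refl=0.083340·-0.764706=-0.0637; V=0.026687+0.083340+-0.063731=0.0463
k=6 src: inc=-0.063731, refl=-0.063731·0.739130=-0.0471; V=0.110028+-0.063731+-0.047105=-0.0008

0 0 source 0.2609
1 3 load 0.0614
2 6 source -0.0861
3 9 load 0.0267
4 12 source 0.1100
5 15 load 0.0463
6 18 source -0.0008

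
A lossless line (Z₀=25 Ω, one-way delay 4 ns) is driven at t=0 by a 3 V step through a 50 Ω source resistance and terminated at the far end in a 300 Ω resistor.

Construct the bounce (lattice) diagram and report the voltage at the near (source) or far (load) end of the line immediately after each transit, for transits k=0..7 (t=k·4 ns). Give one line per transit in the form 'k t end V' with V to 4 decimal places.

Γ_L=0.846154, Γ_S=0.333333; launch V₁=3·25/75=1.000000
k=0 src: V=1.0000
k=1 load: inc=1.000000, refl=1.000000·0.846154=0.8462; V=0.000000+1.000000+0.846154=1.8462
k=2 src: inc=0.846154, refl=0.846154·0.333333=0.2821; V=1.000000+0.846154+0.282051=2.1282
k=3 load: inc=0.282051, refl=0.282051·0.846154=0.2387; V=1.846154+0.282051+0.238659=2.3669
k=4 src: inc=0.238659, refl=0.238659·0.333333=0.0796; V=2.128205+0.238659+0.079553=2.4464
k=5 load: inc=0.079553, refl=0.079553·0.846154=0.0673; V=2.366864+0.079553+0.067314=2.5137
k=6 src: inc=0.067314, refl=0.067314·0.333333=0.0224; V=2.446417+0.067314+0.022438=2.5362
k=7 load: inc=0.022438, refl=0.022438·0.846154=0.0190; V=2.513731+0.022438+0.018986=2.5552

0 0 source 1.0000
1 4 load 1.8462
2 8 source 2.1282
3 12 load 2.3669
4 16 source 2.4464
5 20 load 2.5137
6 24 source 2.5362
7 28 load 2.5552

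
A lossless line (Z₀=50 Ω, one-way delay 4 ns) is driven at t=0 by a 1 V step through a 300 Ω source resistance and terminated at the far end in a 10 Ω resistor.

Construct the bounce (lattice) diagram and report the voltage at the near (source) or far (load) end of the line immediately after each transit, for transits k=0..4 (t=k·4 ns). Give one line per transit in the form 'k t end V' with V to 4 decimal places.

0 0 source 0.1429
1 4 load 0.0476
2 8 source -0.0204
3 12 load 0.0249
4 16 source 0.0573

Γ_L=-0.666667, Γ_S=0.714286; launch V₁=1·50/350=0.142857
k=0 src: V=0.1429
k=1 load: inc=0.142857, refl=0.142857·-0.666667=-0.0952; V=0.000000+0.142857+-0.095238=0.0476
k=2 src: inc=-0.095238, refl=-0.095238·0.714286=-0.0680; V=0.142857+-0.095238+-0.068027=-0.0204
k=3 load: inc=-0.068027, refl=-0.068027·-0.666667=0.0454; V=0.047619+-0.068027+0.045351=0.0249
k=4 src: inc=0.045351, refl=0.045351·0.714286=0.0324; V=-0.020408+0.045351+0.032394=0.0573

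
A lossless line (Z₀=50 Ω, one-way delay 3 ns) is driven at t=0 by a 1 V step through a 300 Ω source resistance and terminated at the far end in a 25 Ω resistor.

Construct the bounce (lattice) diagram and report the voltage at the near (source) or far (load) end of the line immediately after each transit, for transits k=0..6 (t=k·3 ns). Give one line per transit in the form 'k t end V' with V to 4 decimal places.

Γ_L=-0.333333, Γ_S=0.714286; launch V₁=1·50/350=0.142857
k=0 src: V=0.1429
k=1 load: inc=0.142857, refl=0.142857·-0.333333=-0.0476; V=0.000000+0.142857+-0.047619=0.0952
k=2 src: inc=-0.047619, refl=-0.047619·0.714286=-0.0340; V=0.142857+-0.047619+-0.034014=0.0612
k=3 load: inc=-0.034014, refl=-0.034014·-0.333333=0.0113; V=0.095238+-0.034014+0.011338=0.0726
k=4 src: inc=0.011338, refl=0.011338·0.714286=0.0081; V=0.061224+0.011338+0.008098=0.0807
k=5 load: inc=0.008098, refl=0.008098·-0.333333=-0.0027; V=0.072562+0.008098+-0.002699=0.0780
k=6 src: inc=-0.002699, refl=-0.002699·0.714286=-0.0019; V=0.080661+-0.002699+-0.001928=0.0760

0 0 source 0.1429
1 3 load 0.0952
2 6 source 0.0612
3 9 load 0.0726
4 12 source 0.0807
5 15 load 0.0780
6 18 source 0.0760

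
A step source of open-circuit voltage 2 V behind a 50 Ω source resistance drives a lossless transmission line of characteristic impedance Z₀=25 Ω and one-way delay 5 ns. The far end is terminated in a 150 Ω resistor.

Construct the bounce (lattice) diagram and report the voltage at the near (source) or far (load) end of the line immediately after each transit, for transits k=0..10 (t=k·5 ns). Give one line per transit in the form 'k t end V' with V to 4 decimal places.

Γ_L=0.714286, Γ_S=0.333333; launch V₁=2·25/75=0.666667
k=0 src: V=0.6667
k=1 load: inc=0.666667, refl=0.666667·0.714286=0.4762; V=0.000000+0.666667+0.476190=1.1429
k=2 src: inc=0.476190, refl=0.476190·0.333333=0.1587; V=0.666667+0.476190+0.158730=1.3016
k=3 load: inc=0.158730, refl=0.158730·0.714286=0.1134; V=1.142857+0.158730+0.113379=1.4150
k=4 src: inc=0.113379, refl=0.113379·0.333333=0.0378; V=1.301587+0.113379+0.037793=1.4528
k=5 load: inc=0.037793, refl=0.037793·0.714286=0.0270; V=1.414966+0.037793+0.026995=1.4798
k=6 src: inc=0.026995, refl=0.026995·0.333333=0.0090; V=1.452759+0.026995+0.008998=1.4888
k=7 load: inc=0.008998, refl=0.008998·0.714286=0.0064; V=1.479754+0.008998+0.006427=1.4952
k=8 src: inc=0.006427, refl=0.006427·0.333333=0.0021; V=1.488752+0.006427+0.002142=1.4973
k=9 load: inc=0.002142, refl=0.002142·0.714286=0.0015; V=1.495179+0.002142+0.001530=1.4989
k=10 src: inc=0.001530, refl=0.001530·0.333333=0.0005; V=1.497322+0.001530+0.000510=1.4994

0 0 source 0.6667
1 5 load 1.1429
2 10 source 1.3016
3 15 load 1.4150
4 20 source 1.4528
5 25 load 1.4798
6 30 source 1.4888
7 35 load 1.4952
8 40 source 1.4973
9 45 load 1.4989
10 50 source 1.4994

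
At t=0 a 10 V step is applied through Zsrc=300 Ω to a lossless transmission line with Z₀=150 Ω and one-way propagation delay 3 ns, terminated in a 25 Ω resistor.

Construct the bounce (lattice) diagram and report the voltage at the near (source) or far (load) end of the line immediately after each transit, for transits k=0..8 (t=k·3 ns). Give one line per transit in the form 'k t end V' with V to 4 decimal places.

Γ_L=-0.714286, Γ_S=0.333333; launch V₁=10·150/450=3.333333
k=0 src: V=3.3333
k=1 load: inc=3.333333, refl=3.333333·-0.714286=-2.3810; V=0.000000+3.333333+-2.380952=0.9524
k=2 src: inc=-2.380952, refl=-2.380952·0.333333=-0.7937; V=3.333333+-2.380952+-0.793651=0.1587
k=3 load: inc=-0.793651, refl=-0.793651·-0.714286=0.5669; V=0.952381+-0.793651+0.566893=0.7256
k=4 src: inc=0.566893, refl=0.566893·0.333333=0.1890; V=0.158730+0.566893+0.188964=0.9146
k=5 load: inc=0.188964, refl=0.188964·-0.714286=-0.1350; V=0.725624+0.188964+-0.134975=0.7796
k=6 src: inc=-0.134975, refl=-0.134975·0.333333=-0.0450; V=0.914588+-0.134975+-0.044992=0.7346
k=7 load: inc=-0.044992, refl=-0.044992·-0.714286=0.0321; V=0.779613+-0.044992+0.032137=0.7668
k=8 src: inc=0.032137, refl=0.032137·0.333333=0.0107; V=0.734622+0.032137+0.010712=0.7775

0 0 source 3.3333
1 3 load 0.9524
2 6 source 0.1587
3 9 load 0.7256
4 12 source 0.9146
5 15 load 0.7796
6 18 source 0.7346
7 21 load 0.7668
8 24 source 0.7775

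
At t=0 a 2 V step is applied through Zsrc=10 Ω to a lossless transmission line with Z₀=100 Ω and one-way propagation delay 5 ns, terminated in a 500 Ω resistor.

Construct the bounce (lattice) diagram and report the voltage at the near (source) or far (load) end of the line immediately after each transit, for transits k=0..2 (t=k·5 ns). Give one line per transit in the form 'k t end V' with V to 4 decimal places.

Γ_L=0.666667, Γ_S=-0.818182; launch V₁=2·100/110=1.818182
k=0 src: V=1.8182
k=1 load: inc=1.818182, refl=1.818182·0.666667=1.2121; V=0.000000+1.818182+1.212121=3.0303
k=2 src: inc=1.212121, refl=1.212121·-0.818182=-0.9917; V=1.818182+1.212121+-0.991736=2.0386

0 0 source 1.8182
1 5 load 3.0303
2 10 source 2.0386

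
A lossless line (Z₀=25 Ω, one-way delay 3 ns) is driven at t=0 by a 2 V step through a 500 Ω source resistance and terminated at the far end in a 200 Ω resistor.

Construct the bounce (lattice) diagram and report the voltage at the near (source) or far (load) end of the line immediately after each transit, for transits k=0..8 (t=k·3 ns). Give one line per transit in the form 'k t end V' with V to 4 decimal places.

0 0 source 0.0952
1 3 load 0.1693
2 6 source 0.2363
3 9 load 0.2885
4 12 source 0.3356
5 15 load 0.3723
6 18 source 0.4055
7 21 load 0.4313
8 24 source 0.4547

Γ_L=0.777778, Γ_S=0.904762; launch V₁=2·25/525=0.095238
k=0 src: V=0.0952
k=1 load: inc=0.095238, refl=0.095238·0.777778=0.0741; V=0.000000+0.095238+0.074074=0.1693
k=2 src: inc=0.074074, refl=0.074074·0.904762=0.0670; V=0.095238+0.074074+0.067019=0.2363
k=3 load: inc=0.067019, refl=0.067019·0.777778=0.0521; V=0.169312+0.067019+0.052126=0.2885
k=4 src: inc=0.052126, refl=0.052126·0.904762=0.0472; V=0.236332+0.052126+0.047162=0.3356
k=5 load: inc=0.047162, refl=0.047162·0.777778=0.0367; V=0.288458+0.047162+0.036681=0.3723
k=6 src: inc=0.036681, refl=0.036681·0.904762=0.0332; V=0.335620+0.036681+0.033188=0.4055
k=7 load: inc=0.033188, refl=0.033188·0.777778=0.0258; V=0.372301+0.033188+0.025813=0.4313
k=8 src: inc=0.025813, refl=0.025813·0.904762=0.0234; V=0.405489+0.025813+0.023354=0.4547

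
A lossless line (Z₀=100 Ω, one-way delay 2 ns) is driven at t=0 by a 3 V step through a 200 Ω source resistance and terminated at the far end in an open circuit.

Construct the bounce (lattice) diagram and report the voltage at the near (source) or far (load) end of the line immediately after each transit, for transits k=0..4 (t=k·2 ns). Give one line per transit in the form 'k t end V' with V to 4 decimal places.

Γ_L=1.000000, Γ_S=0.333333; launch V₁=3·100/300=1.000000
k=0 src: V=1.0000
k=1 load: inc=1.000000, refl=1.000000·1.000000=1.0000; V=0.000000+1.000000+1.000000=2.0000
k=2 src: inc=1.000000, refl=1.000000·0.333333=0.3333; V=1.000000+1.000000+0.333333=2.3333
k=3 load: inc=0.333333, refl=0.333333·1.000000=0.3333; V=2.000000+0.333333+0.333333=2.6667
k=4 src: inc=0.333333, refl=0.333333·0.333333=0.1111; V=2.333333+0.333333+0.111111=2.7778

0 0 source 1.0000
1 2 load 2.0000
2 4 source 2.3333
3 6 load 2.6667
4 8 source 2.7778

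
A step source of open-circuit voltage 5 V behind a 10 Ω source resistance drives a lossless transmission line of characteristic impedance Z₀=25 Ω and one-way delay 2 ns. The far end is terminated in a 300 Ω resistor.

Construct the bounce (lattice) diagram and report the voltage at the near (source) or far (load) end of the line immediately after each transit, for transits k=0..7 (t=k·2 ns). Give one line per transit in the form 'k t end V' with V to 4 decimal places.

Γ_L=0.846154, Γ_S=-0.428571; launch V₁=5·25/35=3.571429
k=0 src: V=3.5714
k=1 load: inc=3.571429, refl=3.571429·0.846154=3.0220; V=0.000000+3.571429+3.021978=6.5934
k=2 src: inc=3.021978, refl=3.021978·-0.428571=-1.2951; V=3.571429+3.021978+-1.295133=5.2983
k=3 load: inc=-1.295133, refl=-1.295133·0.846154=-1.0959; V=6.593407+-1.295133+-1.095882=4.2024
k=4 src: inc=-1.095882, refl=-1.095882·-0.428571=0.4697; V=5.298273+-1.095882+0.469664=4.6721
k=5 load: inc=0.469664, refl=0.469664·0.846154=0.3974; V=4.202391+0.469664+0.397408=5.0695
k=6 src: inc=0.397408, refl=0.397408·-0.428571=-0.1703; V=4.672055+0.397408+-0.170318=4.8991
k=7 load: inc=-0.170318, refl=-0.170318·0.846154=-0.1441; V=5.069463+-0.170318+-0.144115=4.7550

0 0 source 3.5714
1 2 load 6.5934
2 4 source 5.2983
3 6 load 4.2024
4 8 source 4.6721
5 10 load 5.0695
6 12 source 4.8991
7 14 load 4.7550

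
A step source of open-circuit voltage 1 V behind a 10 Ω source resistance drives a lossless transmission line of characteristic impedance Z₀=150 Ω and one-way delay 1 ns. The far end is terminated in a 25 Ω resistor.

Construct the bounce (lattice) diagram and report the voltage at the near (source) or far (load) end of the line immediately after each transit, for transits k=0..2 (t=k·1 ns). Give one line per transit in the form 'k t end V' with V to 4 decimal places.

0 0 source 0.9375
1 1 load 0.2679
2 2 source 0.8538

Γ_L=-0.714286, Γ_S=-0.875000; launch V₁=1·150/160=0.937500
k=0 src: V=0.9375
k=1 load: inc=0.937500, refl=0.937500·-0.714286=-0.6696; V=0.000000+0.937500+-0.669643=0.2679
k=2 src: inc=-0.669643, refl=-0.669643·-0.875000=0.5859; V=0.937500+-0.669643+0.585938=0.8538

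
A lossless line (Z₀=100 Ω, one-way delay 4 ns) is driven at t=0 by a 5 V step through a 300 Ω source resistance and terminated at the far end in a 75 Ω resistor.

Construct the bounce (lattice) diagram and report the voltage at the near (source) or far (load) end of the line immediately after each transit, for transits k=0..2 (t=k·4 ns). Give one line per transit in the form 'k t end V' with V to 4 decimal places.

Γ_L=-0.142857, Γ_S=0.500000; launch V₁=5·100/400=1.250000
k=0 src: V=1.2500
k=1 load: inc=1.250000, refl=1.250000·-0.142857=-0.1786; V=0.000000+1.250000+-0.178571=1.0714
k=2 src: inc=-0.178571, refl=-0.178571·0.500000=-0.0893; V=1.250000+-0.178571+-0.089286=0.9821

0 0 source 1.2500
1 4 load 1.0714
2 8 source 0.9821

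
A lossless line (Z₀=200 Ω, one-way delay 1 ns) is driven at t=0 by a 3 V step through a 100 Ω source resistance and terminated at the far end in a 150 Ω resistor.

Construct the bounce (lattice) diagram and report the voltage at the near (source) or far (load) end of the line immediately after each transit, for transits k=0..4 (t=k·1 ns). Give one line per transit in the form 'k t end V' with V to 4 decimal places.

Γ_L=-0.142857, Γ_S=-0.333333; launch V₁=3·200/300=2.000000
k=0 src: V=2.0000
k=1 load: inc=2.000000, refl=2.000000·-0.142857=-0.2857; V=0.000000+2.000000+-0.285714=1.7143
k=2 src: inc=-0.285714, refl=-0.285714·-0.333333=0.0952; V=2.000000+-0.285714+0.095238=1.8095
k=3 load: inc=0.095238, refl=0.095238·-0.142857=-0.0136; V=1.714286+0.095238+-0.013605=1.7959
k=4 src: inc=-0.013605, refl=-0.013605·-0.333333=0.0045; V=1.809524+-0.013605+0.004535=1.8005

0 0 source 2.0000
1 1 load 1.7143
2 2 source 1.8095
3 3 load 1.7959
4 4 source 1.8005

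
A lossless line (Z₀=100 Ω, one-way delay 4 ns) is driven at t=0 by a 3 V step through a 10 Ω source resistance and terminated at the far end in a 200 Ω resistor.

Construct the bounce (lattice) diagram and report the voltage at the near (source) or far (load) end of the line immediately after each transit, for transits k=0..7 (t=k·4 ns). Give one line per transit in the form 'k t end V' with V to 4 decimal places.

Γ_L=0.333333, Γ_S=-0.818182; launch V₁=3·100/110=2.727273
k=0 src: V=2.7273
k=1 load: inc=2.727273, refl=2.727273·0.333333=0.9091; V=0.000000+2.727273+0.909091=3.6364
k=2 src: inc=0.909091, refl=0.909091·-0.818182=-0.7438; V=2.727273+0.909091+-0.743802=2.8926
k=3 load: inc=-0.743802, refl=-0.743802·0.333333=-0.2479; V=3.636364+-0.743802+-0.247934=2.6446
k=4 src: inc=-0.247934, refl=-0.247934·-0.818182=0.2029; V=2.892562+-0.247934+0.202855=2.8475
k=5 load: inc=0.202855, refl=0.202855·0.333333=0.0676; V=2.644628+0.202855+0.067618=2.9151
k=6 src: inc=0.067618, refl=0.067618·-0.818182=-0.0553; V=2.847483+0.067618+-0.055324=2.8598
k=7 load: inc=-0.055324, refl=-0.055324·0.333333=-0.0184; V=2.915101+-0.055324+-0.018441=2.8413

0 0 source 2.7273
1 4 load 3.6364
2 8 source 2.8926
3 12 load 2.6446
4 16 source 2.8475
5 20 load 2.9151
6 24 source 2.8598
7 28 load 2.8413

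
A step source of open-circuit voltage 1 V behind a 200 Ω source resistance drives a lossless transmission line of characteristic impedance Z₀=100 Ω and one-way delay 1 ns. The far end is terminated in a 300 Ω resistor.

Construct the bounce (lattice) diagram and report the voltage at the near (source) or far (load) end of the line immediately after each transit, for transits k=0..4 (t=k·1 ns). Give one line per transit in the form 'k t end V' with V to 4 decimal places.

0 0 source 0.3333
1 1 load 0.5000
2 2 source 0.5556
3 3 load 0.5833
4 4 source 0.5926

Γ_L=0.500000, Γ_S=0.333333; launch V₁=1·100/300=0.333333
k=0 src: V=0.3333
k=1 load: inc=0.333333, refl=0.333333·0.500000=0.1667; V=0.000000+0.333333+0.166667=0.5000
k=2 src: inc=0.166667, refl=0.166667·0.333333=0.0556; V=0.333333+0.166667+0.055556=0.5556
k=3 load: inc=0.055556, refl=0.055556·0.500000=0.0278; V=0.500000+0.055556+0.027778=0.5833
k=4 src: inc=0.027778, refl=0.027778·0.333333=0.0093; V=0.555556+0.027778+0.009259=0.5926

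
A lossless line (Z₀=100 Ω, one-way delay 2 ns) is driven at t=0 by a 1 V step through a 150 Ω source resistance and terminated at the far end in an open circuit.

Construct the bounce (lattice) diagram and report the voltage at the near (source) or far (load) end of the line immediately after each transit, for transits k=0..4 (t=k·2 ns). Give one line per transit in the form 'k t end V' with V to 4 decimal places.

0 0 source 0.4000
1 2 load 0.8000
2 4 source 0.8800
3 6 load 0.9600
4 8 source 0.9760

Γ_L=1.000000, Γ_S=0.200000; launch V₁=1·100/250=0.400000
k=0 src: V=0.4000
k=1 load: inc=0.400000, refl=0.400000·1.000000=0.4000; V=0.000000+0.400000+0.400000=0.8000
k=2 src: inc=0.400000, refl=0.400000·0.200000=0.0800; V=0.400000+0.400000+0.080000=0.8800
k=3 load: inc=0.080000, refl=0.080000·1.000000=0.0800; V=0.800000+0.080000+0.080000=0.9600
k=4 src: inc=0.080000, refl=0.080000·0.200000=0.0160; V=0.880000+0.080000+0.016000=0.9760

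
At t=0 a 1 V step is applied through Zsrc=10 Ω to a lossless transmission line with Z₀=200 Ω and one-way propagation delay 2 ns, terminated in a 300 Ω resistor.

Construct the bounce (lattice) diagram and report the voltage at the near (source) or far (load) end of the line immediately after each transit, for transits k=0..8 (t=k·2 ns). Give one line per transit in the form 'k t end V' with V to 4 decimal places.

0 0 source 0.9524
1 2 load 1.1429
2 4 source 0.9705
3 6 load 0.9361
4 8 source 0.9672
5 10 load 0.9735
6 12 source 0.9678
7 14 load 0.9667
8 16 source 0.9677

Γ_L=0.200000, Γ_S=-0.904762; launch V₁=1·200/210=0.952381
k=0 src: V=0.9524
k=1 load: inc=0.952381, refl=0.952381·0.200000=0.1905; V=0.000000+0.952381+0.190476=1.1429
k=2 src: inc=0.190476, refl=0.190476·-0.904762=-0.1723; V=0.952381+0.190476+-0.172336=0.9705
k=3 load: inc=-0.172336, refl=-0.172336·0.200000=-0.0345; V=1.142857+-0.172336+-0.034467=0.9361
k=4 src: inc=-0.034467, refl=-0.034467·-0.904762=0.0312; V=0.970522+-0.034467+0.031185=0.9672
k=5 load: inc=0.031185, refl=0.031185·0.200000=0.0062; V=0.936054+0.031185+0.006237=0.9735
k=6 src: inc=0.006237, refl=0.006237·-0.904762=-0.0056; V=0.967239+0.006237+-0.005643=0.9678
k=7 load: inc=-0.005643, refl=-0.005643·0.200000=-0.0011; V=0.973476+-0.005643+-0.001129=0.9667
k=8 src: inc=-0.001129, refl=-0.001129·-0.904762=0.0010; V=0.967833+-0.001129+0.001021=0.9677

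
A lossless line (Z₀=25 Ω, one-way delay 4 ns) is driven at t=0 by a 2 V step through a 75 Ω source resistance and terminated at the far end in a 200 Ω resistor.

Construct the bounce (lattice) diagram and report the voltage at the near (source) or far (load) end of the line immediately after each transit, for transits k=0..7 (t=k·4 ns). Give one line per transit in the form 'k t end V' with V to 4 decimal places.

0 0 source 0.5000
1 4 load 0.8889
2 8 source 1.0833
3 12 load 1.2346
4 16 source 1.3102
5 20 load 1.3690
6 24 source 1.3984
7 28 load 1.4213

Γ_L=0.777778, Γ_S=0.500000; launch V₁=2·25/100=0.500000
k=0 src: V=0.5000
k=1 load: inc=0.500000, refl=0.500000·0.777778=0.3889; V=0.000000+0.500000+0.388889=0.8889
k=2 src: inc=0.388889, refl=0.388889·0.500000=0.1944; V=0.500000+0.388889+0.194444=1.0833
k=3 load: inc=0.194444, refl=0.194444·0.777778=0.1512; V=0.888889+0.194444+0.151235=1.2346
k=4 src: inc=0.151235, refl=0.151235·0.500000=0.0756; V=1.083333+0.151235+0.075617=1.3102
k=5 load: inc=0.075617, refl=0.075617·0.777778=0.0588; V=1.234568+0.075617+0.058813=1.3690
k=6 src: inc=0.058813, refl=0.058813·0.500000=0.0294; V=1.310185+0.058813+0.029407=1.3984
k=7 load: inc=0.029407, refl=0.029407·0.777778=0.0229; V=1.368999+0.029407+0.022872=1.4213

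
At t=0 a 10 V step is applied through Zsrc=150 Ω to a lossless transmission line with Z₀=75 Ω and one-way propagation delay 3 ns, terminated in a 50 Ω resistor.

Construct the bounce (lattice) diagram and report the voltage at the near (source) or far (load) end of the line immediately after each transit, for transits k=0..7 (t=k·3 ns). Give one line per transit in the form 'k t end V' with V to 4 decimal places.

Γ_L=-0.200000, Γ_S=0.333333; launch V₁=10·75/225=3.333333
k=0 src: V=3.3333
k=1 load: inc=3.333333, refl=3.333333·-0.200000=-0.6667; V=0.000000+3.333333+-0.666667=2.6667
k=2 src: inc=-0.666667, refl=-0.666667·0.333333=-0.2222; V=3.333333+-0.666667+-0.222222=2.4444
k=3 load: inc=-0.222222, refl=-0.222222·-0.200000=0.0444; V=2.666667+-0.222222+0.044444=2.4889
k=4 src: inc=0.044444, refl=0.044444·0.333333=0.0148; V=2.444444+0.044444+0.014815=2.5037
k=5 load: inc=0.014815, refl=0.014815·-0.200000=-0.0030; V=2.488889+0.014815+-0.002963=2.5007
k=6 src: inc=-0.002963, refl=-0.002963·0.333333=-0.0010; V=2.503704+-0.002963+-0.000988=2.4998
k=7 load: inc=-0.000988, refl=-0.000988·-0.200000=0.0002; V=2.500741+-0.000988+0.000198=2.5000

0 0 source 3.3333
1 3 load 2.6667
2 6 source 2.4444
3 9 load 2.4889
4 12 source 2.5037
5 15 load 2.5007
6 18 source 2.4998
7 21 load 2.5000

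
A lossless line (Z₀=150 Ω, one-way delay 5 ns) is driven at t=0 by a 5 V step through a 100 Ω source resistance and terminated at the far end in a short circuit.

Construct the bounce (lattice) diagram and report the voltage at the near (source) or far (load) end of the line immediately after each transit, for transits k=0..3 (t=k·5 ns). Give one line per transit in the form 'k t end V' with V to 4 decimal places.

0 0 source 3.0000
1 5 load 0.0000
2 10 source 0.6000
3 15 load 0.0000

Γ_L=-1.000000, Γ_S=-0.200000; launch V₁=5·150/250=3.000000
k=0 src: V=3.0000
k=1 load: inc=3.000000, refl=3.000000·-1.000000=-3.0000; V=0.000000+3.000000+-3.000000=0.0000
k=2 src: inc=-3.000000, refl=-3.000000·-0.200000=0.6000; V=3.000000+-3.000000+0.600000=0.6000
k=3 load: inc=0.600000, refl=0.600000·-1.000000=-0.6000; V=0.000000+0.600000+-0.600000=0.0000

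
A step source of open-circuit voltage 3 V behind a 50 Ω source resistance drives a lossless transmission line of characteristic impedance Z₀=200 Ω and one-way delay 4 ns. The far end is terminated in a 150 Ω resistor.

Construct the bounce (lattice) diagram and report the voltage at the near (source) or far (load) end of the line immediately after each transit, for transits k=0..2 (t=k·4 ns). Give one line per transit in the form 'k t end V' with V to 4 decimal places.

Γ_L=-0.142857, Γ_S=-0.600000; launch V₁=3·200/250=2.400000
k=0 src: V=2.4000
k=1 load: inc=2.400000, refl=2.400000·-0.142857=-0.3429; V=0.000000+2.400000+-0.342857=2.0571
k=2 src: inc=-0.342857, refl=-0.342857·-0.600000=0.2057; V=2.400000+-0.342857+0.205714=2.2629

0 0 source 2.4000
1 4 load 2.0571
2 8 source 2.2629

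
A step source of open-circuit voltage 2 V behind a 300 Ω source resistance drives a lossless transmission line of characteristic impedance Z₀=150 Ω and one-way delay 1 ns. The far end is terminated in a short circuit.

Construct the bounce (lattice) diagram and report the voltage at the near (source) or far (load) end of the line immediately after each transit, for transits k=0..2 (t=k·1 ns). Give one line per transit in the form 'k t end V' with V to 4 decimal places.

0 0 source 0.6667
1 1 load 0.0000
2 2 source -0.2222

Γ_L=-1.000000, Γ_S=0.333333; launch V₁=2·150/450=0.666667
k=0 src: V=0.6667
k=1 load: inc=0.666667, refl=0.666667·-1.000000=-0.6667; V=0.000000+0.666667+-0.666667=0.0000
k=2 src: inc=-0.666667, refl=-0.666667·0.333333=-0.2222; V=0.666667+-0.666667+-0.222222=-0.2222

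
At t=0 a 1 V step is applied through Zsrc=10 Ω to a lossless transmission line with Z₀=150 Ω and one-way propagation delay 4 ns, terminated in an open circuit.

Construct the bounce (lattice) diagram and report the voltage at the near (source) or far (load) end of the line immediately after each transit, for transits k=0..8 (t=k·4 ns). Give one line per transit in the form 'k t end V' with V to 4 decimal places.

0 0 source 0.9375
1 4 load 1.8750
2 8 source 1.0547
3 12 load 0.2344
4 16 source 0.9521
5 20 load 1.6699
6 24 source 1.0419
7 28 load 0.4138
8 32 source 0.9634

Γ_L=1.000000, Γ_S=-0.875000; launch V₁=1·150/160=0.937500
k=0 src: V=0.9375
k=1 load: inc=0.937500, refl=0.937500·1.000000=0.9375; V=0.000000+0.937500+0.937500=1.8750
k=2 src: inc=0.937500, refl=0.937500·-0.875000=-0.8203; V=0.937500+0.937500+-0.820312=1.0547
k=3 load: inc=-0.820312, refl=-0.820312·1.000000=-0.8203; V=1.875000+-0.820312+-0.820312=0.2344
k=4 src: inc=-0.820312, refl=-0.820312·-0.875000=0.7178; V=1.054688+-0.820312+0.717773=0.9521
k=5 load: inc=0.717773, refl=0.717773·1.000000=0.7178; V=0.234375+0.717773+0.717773=1.6699
k=6 src: inc=0.717773, refl=0.717773·-0.875000=-0.6281; V=0.952148+0.717773+-0.628052=1.0419
k=7 load: inc=-0.628052, refl=-0.628052·1.000000=-0.6281; V=1.669922+-0.628052+-0.628052=0.4138
k=8 src: inc=-0.628052, refl=-0.628052·-0.875000=0.5495; V=1.041870+-0.628052+0.549545=0.9634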